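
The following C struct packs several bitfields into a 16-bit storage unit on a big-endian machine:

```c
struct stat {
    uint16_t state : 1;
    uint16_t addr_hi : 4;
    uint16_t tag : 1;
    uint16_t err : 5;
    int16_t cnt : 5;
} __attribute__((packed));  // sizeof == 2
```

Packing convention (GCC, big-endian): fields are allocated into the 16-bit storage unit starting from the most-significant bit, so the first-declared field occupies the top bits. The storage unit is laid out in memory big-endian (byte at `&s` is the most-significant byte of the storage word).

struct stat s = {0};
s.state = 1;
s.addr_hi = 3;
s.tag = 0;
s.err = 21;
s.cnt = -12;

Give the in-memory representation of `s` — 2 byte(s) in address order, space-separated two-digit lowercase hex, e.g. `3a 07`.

9a b4

state (1b) val=1 bits=0x1 at bit 15: 0x8000
addr_hi (4b) val=3 bits=0x3 at bit 11: 0x9800
tag (1b) val=0 bits=0x0 at bit 10: 0x9800
err (5b) val=21 bits=0x15 at bit 5: 0x9aa0
cnt (5b) val=-12 bits=0x14 at bit 0: 0x9ab4
word = 0x9ab4 → big-endian bytes:
  [0]=0x9a  [1]=0xb4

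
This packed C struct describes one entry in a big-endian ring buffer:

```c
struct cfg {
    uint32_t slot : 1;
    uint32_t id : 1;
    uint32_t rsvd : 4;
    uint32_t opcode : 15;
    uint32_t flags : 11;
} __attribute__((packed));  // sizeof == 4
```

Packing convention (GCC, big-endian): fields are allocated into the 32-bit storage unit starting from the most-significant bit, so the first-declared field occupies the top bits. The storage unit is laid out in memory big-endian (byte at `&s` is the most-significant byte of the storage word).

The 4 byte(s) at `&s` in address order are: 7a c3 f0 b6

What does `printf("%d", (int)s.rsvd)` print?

[0]=0x7a [1]=0xc3 [2]=0xf0 [3]=0xb6 (big-endian) → word 0x7ac3f0b6
slot:1 @ bit 31 → (0x7ac3f0b6>>31)&0x1 = 0x0
id:1 @ bit 30 → (0x7ac3f0b6>>30)&0x1 = 0x1
rsvd:4 @ bit 26 → (0x7ac3f0b6>>26)&0xf = 0xe  ←
opcode:15 @ bit 11 → (0x7ac3f0b6>>11)&0x7fff = 0x587e
flags:11 @ bit 0 → (0x7ac3f0b6>>0)&0x7ff = 0xb6

14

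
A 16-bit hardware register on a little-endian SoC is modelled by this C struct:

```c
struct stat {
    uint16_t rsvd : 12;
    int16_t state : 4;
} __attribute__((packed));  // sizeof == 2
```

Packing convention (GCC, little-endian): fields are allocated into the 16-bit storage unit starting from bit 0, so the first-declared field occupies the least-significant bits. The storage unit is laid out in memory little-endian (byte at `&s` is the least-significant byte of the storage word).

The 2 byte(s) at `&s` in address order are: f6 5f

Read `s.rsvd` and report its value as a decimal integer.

[0]=0xf6 [1]=0x5f (little-endian) → word 0x5ff6
rsvd [0+:12] = (word>>0) & 0xfff = 4086  ←
state [12+:4] = (word>>12) & 0xf = 5

4086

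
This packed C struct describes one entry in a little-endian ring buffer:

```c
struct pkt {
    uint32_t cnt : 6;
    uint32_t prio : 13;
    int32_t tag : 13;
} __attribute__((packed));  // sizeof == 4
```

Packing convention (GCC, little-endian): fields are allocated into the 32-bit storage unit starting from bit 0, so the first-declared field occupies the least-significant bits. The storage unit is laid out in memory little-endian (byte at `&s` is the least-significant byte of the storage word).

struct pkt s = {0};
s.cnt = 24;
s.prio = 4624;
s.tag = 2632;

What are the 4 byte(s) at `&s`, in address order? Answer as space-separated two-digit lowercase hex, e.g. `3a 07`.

cnt (6b) val=24 bits=0x18 at bit 0: 0x00000018
prio (13b) val=4624 bits=0x1210 at bit 6: 0x00048418
tag (13b) val=2632 bits=0xa48 at bit 19: 0x52448418
word = 0x52448418 → little-endian bytes:
  [0]=0x18  [1]=0x84  [2]=0x44  [3]=0x52

18 84 44 52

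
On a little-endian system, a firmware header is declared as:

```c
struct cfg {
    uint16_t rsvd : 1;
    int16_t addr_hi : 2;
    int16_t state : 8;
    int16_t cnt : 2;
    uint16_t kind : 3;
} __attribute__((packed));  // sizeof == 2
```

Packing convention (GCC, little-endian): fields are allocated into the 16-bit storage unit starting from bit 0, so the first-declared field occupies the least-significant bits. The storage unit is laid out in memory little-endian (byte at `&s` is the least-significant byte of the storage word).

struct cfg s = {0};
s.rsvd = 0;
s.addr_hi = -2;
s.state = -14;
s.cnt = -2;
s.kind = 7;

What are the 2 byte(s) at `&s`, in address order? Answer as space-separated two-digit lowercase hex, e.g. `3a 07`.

rsvd (1b) val=0 bits=0x0 at bit 0: 0x0000
addr_hi (2b) val=-2 bits=0x2 at bit 1: 0x0004
state (8b) val=-14 bits=0xf2 at bit 3: 0x0794
cnt (2b) val=-2 bits=0x2 at bit 11: 0x1794
kind (3b) val=7 bits=0x7 at bit 13: 0xf794
word = 0xf794 → little-endian bytes:
  [0]=0x94  [1]=0xf7

94 f7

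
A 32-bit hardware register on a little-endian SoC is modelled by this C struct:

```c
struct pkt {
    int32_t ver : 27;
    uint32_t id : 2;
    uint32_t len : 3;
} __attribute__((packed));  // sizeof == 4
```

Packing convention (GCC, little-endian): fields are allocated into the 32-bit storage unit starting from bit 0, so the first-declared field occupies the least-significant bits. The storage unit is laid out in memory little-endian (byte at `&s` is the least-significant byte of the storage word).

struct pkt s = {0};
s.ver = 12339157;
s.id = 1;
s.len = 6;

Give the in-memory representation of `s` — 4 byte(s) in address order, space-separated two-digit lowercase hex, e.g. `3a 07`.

ver:27 = 12339157 → 0xbc47d5 << 0 → word 0x00bc47d5
id:2 = 1 → 0x1 << 27 → word 0x08bc47d5
len:3 = 6 → 0x6 << 29 → word 0xc8bc47d5
word = 0xc8bc47d5 → little-endian bytes:
  [0]=0xd5  [1]=0x47  [2]=0xbc  [3]=0xc8

d5 47 bc c8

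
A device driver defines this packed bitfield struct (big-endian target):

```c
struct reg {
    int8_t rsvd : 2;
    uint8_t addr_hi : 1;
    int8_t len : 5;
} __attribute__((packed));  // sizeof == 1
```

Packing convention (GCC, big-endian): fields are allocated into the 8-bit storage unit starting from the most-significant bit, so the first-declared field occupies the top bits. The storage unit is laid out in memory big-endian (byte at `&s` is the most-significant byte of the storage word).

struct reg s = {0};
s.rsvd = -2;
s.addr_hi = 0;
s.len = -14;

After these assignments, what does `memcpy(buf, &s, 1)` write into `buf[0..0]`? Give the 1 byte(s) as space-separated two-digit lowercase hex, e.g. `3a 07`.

92

rsvd (2b) val=-2 bits=0x2 at bit 6: 0x80
addr_hi (1b) val=0 bits=0x0 at bit 5: 0x80
len (5b) val=-14 bits=0x12 at bit 0: 0x92
word = 0x92 → big-endian bytes:
  [0]=0x92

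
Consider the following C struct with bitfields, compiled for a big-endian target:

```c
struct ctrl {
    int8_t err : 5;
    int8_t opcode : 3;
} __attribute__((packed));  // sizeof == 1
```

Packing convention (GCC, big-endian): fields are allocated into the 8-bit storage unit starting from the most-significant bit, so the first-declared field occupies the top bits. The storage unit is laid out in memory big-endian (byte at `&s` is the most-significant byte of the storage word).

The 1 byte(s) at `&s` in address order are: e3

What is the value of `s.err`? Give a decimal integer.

[0]=0xe3 (big-endian) → word 0xe3
err:5 @ bit 3 → (0xe3>>3)&0x1f = 0x1c  ←
opcode:3 @ bit 0 → (0xe3>>0)&0x7 = 0x3
err signed 5b, MSB=1: 28 - 32 = -4

-4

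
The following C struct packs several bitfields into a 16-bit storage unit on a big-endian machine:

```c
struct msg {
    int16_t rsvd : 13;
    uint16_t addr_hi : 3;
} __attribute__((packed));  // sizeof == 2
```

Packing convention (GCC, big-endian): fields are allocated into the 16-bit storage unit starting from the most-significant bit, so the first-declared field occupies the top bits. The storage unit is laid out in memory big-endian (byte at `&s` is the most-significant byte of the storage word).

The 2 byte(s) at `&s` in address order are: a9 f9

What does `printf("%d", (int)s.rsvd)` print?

[0]=0xa9 [1]=0xf9 (big-endian) → word 0xa9f9
rsvd:13 @ bit 3 → (0xa9f9>>3)&0x1fff = 0x153f  ←
addr_hi:3 @ bit 0 → (0xa9f9>>0)&0x7 = 0x1
rsvd signed 13b, MSB=1: 5439 - 8192 = -2753

-2753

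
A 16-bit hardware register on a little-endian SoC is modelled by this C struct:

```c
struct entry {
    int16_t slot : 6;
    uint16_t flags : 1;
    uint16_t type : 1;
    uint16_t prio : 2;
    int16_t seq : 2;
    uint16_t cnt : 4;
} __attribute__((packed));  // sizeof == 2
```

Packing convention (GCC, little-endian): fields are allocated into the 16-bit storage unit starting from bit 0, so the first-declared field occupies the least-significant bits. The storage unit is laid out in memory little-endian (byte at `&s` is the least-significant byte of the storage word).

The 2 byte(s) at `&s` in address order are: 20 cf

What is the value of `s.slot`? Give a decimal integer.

-32

[0]=0x20 [1]=0xcf (little-endian) → word 0xcf20
slot [0+:6] = (word>>0) & 0x3f = 32  ←
flags [6+:1] = (word>>6) & 0x1 = 0
type [7+:1] = (word>>7) & 0x1 = 0
prio [8+:2] = (word>>8) & 0x3 = 3
seq [10+:2] = (word>>10) & 0x3 = 3
cnt [12+:4] = (word>>12) & 0xf = 12
slot signed 6b, MSB=1: 32 - 64 = -32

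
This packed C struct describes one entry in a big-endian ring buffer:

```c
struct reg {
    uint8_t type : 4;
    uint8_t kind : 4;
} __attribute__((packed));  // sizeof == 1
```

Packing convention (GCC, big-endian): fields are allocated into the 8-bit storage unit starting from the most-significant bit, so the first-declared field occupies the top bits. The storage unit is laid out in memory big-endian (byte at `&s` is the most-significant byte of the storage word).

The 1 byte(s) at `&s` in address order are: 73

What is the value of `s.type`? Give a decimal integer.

7

[0]=0x73 (big-endian) → word 0x73
type:4 @ bit 4 → (0x73>>4)&0xf = 0x7  ←
kind:4 @ bit 0 → (0x73>>0)&0xf = 0x3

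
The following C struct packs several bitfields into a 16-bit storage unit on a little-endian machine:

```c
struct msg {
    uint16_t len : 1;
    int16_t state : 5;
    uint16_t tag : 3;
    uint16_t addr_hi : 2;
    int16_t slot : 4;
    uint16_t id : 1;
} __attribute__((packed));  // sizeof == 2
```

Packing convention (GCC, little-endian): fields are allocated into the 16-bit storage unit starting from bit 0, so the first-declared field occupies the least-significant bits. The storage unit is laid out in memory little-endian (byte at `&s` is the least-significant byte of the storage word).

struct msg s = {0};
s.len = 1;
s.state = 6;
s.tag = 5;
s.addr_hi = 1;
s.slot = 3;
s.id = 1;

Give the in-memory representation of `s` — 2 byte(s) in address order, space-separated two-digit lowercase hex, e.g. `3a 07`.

len (1b) val=1 bits=0x1 at bit 0: 0x0001
state (5b) val=6 bits=0x6 at bit 1: 0x000d
tag (3b) val=5 bits=0x5 at bit 6: 0x014d
addr_hi (2b) val=1 bits=0x1 at bit 9: 0x034d
slot (4b) val=3 bits=0x3 at bit 11: 0x1b4d
id (1b) val=1 bits=0x1 at bit 15: 0x9b4d
word = 0x9b4d → little-endian bytes:
  [0]=0x4d  [1]=0x9b

4d 9b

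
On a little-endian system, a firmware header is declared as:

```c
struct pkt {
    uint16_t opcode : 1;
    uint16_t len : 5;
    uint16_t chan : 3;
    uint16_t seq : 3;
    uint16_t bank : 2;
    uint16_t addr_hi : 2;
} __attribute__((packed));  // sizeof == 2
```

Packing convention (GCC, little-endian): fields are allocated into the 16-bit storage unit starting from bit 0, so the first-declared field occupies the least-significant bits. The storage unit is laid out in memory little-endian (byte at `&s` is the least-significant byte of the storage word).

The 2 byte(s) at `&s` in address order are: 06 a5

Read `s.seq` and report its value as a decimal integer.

2

[0]=0x06 [1]=0xa5 (little-endian) → word 0xa506
opcode [0+:1] = (word>>0) & 0x1 = 0
len [1+:5] = (word>>1) & 0x1f = 3
chan [6+:3] = (word>>6) & 0x7 = 4
seq [9+:3] = (word>>9) & 0x7 = 2  ←
bank [12+:2] = (word>>12) & 0x3 = 2
addr_hi [14+:2] = (word>>14) & 0x3 = 2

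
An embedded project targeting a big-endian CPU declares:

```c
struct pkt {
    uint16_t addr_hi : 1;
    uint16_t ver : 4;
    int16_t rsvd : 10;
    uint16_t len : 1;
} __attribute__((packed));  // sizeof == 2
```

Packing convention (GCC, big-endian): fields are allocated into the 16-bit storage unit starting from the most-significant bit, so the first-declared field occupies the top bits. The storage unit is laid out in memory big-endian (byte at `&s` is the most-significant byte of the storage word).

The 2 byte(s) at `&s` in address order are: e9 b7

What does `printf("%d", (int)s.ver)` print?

[0]=0xe9 [1]=0xb7 (big-endian) → word 0xe9b7
addr_hi:1 @ bit 15 → (0xe9b7>>15)&0x1 = 0x1
ver:4 @ bit 11 → (0xe9b7>>11)&0xf = 0xd  ←
rsvd:10 @ bit 1 → (0xe9b7>>1)&0x3ff = 0xdb
len:1 @ bit 0 → (0xe9b7>>0)&0x1 = 0x1

13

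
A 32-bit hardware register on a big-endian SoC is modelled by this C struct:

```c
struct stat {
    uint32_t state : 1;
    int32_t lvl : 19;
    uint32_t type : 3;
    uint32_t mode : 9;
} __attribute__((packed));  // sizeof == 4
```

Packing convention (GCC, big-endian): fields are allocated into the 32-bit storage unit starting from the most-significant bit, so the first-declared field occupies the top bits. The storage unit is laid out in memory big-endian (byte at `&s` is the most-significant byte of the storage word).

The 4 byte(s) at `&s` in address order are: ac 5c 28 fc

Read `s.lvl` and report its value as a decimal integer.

181698

[0]=0xac [1]=0x5c [2]=0x28 [3]=0xfc (big-endian) → word 0xac5c28fc
state:1 @ bit 31 → (0xac5c28fc>>31)&0x1 = 0x1
lvl:19 @ bit 12 → (0xac5c28fc>>12)&0x7ffff = 0x2c5c2  ←
type:3 @ bit 9 → (0xac5c28fc>>9)&0x7 = 0x4
mode:9 @ bit 0 → (0xac5c28fc>>0)&0x1ff = 0xfc
lvl signed 19b, MSB=0: value = 181698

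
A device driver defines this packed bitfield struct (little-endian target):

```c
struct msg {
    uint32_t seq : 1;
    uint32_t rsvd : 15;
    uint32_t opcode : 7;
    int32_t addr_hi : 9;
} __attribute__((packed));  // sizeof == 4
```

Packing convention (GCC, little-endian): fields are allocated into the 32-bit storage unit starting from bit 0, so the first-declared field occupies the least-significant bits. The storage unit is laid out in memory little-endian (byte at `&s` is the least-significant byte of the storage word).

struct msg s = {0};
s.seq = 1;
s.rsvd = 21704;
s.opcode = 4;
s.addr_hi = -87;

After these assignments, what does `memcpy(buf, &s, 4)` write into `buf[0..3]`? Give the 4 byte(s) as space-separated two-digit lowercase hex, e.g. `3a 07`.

91 a9 84 d4

[0+:1] seq=1 & 0x1 = 0x1; word=0x00000001
[1+:15] rsvd=21704 & 0x7fff = 0x54c8; word=0x0000a991
[16+:7] opcode=4 & 0x7f = 0x4; word=0x0004a991
[23+:9] addr_hi=-87 & 0x1ff = 0x1a9; word=0xd484a991
word = 0xd484a991 → little-endian bytes:
  [0]=0x91  [1]=0xa9  [2]=0x84  [3]=0xd4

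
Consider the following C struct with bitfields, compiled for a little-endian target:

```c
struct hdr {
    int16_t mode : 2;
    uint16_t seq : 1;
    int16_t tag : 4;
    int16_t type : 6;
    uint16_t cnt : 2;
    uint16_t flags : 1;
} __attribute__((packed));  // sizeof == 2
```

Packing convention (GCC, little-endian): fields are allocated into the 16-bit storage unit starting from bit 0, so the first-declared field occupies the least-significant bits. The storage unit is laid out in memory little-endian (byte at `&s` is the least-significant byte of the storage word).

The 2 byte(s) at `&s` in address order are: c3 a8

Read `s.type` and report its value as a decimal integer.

17

[0]=0xc3 [1]=0xa8 (little-endian) → word 0xa8c3
mode:2 @ bit 0 → (0xa8c3>>0)&0x3 = 0x3
seq:1 @ bit 2 → (0xa8c3>>2)&0x1 = 0x0
tag:4 @ bit 3 → (0xa8c3>>3)&0xf = 0x8
type:6 @ bit 7 → (0xa8c3>>7)&0x3f = 0x11  ←
cnt:2 @ bit 13 → (0xa8c3>>13)&0x3 = 0x1
flags:1 @ bit 15 → (0xa8c3>>15)&0x1 = 0x1
type signed 6b, MSB=0: value = 17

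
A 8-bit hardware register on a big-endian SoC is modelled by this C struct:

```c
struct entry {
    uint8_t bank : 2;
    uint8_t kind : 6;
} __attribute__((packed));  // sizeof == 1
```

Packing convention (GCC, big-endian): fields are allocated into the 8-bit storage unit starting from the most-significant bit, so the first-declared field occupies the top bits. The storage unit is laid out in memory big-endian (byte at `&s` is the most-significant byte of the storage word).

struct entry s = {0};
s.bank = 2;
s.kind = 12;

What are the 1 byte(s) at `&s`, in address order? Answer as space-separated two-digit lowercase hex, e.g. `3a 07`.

[6+:2] bank=2 & 0x3 = 0x2; word=0x80
[0+:6] kind=12 & 0x3f = 0xc; word=0x8c
word = 0x8c → big-endian bytes:
  [0]=0x8c

8c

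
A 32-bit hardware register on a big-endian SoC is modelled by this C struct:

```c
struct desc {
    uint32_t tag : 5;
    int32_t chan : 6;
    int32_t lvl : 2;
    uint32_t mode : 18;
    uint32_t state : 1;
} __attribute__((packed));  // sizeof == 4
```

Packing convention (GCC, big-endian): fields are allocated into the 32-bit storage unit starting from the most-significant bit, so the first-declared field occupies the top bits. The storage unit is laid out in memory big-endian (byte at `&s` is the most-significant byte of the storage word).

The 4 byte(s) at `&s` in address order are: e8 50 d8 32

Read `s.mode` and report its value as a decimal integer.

[0]=0xe8 [1]=0x50 [2]=0xd8 [3]=0x32 (big-endian) → word 0xe850d832
tag:5 @ bit 27 → (0xe850d832>>27)&0x1f = 0x1d
chan:6 @ bit 21 → (0xe850d832>>21)&0x3f = 0x2
lvl:2 @ bit 19 → (0xe850d832>>19)&0x3 = 0x2
mode:18 @ bit 1 → (0xe850d832>>1)&0x3ffff = 0x6c19  ←
state:1 @ bit 0 → (0xe850d832>>0)&0x1 = 0x0

27673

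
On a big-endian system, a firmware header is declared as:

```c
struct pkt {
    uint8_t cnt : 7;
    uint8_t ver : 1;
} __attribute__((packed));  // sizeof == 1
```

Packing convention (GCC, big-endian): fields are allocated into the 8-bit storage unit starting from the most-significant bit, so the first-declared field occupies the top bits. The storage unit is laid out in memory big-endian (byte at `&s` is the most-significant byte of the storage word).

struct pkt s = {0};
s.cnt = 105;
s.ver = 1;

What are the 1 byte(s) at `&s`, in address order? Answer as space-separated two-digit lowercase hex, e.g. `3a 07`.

d3

cnt:7 = 105 → 0x69 << 1 → word 0xd2
ver:1 = 1 → 0x1 << 0 → word 0xd3
word = 0xd3 → big-endian bytes:
  [0]=0xd3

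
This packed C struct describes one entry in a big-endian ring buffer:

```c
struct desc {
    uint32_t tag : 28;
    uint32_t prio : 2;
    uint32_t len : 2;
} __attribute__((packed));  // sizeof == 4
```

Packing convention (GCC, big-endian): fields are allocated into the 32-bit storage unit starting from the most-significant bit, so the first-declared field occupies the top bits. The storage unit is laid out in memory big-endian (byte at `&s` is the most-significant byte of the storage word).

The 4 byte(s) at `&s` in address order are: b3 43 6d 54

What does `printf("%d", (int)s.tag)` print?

187971285

[0]=0xb3 [1]=0x43 [2]=0x6d [3]=0x54 (big-endian) → word 0xb3436d54
tag [4+:28] = (word>>4) & 0xfffffff = 187971285  ←
prio [2+:2] = (word>>2) & 0x3 = 1
len [0+:2] = (word>>0) & 0x3 = 0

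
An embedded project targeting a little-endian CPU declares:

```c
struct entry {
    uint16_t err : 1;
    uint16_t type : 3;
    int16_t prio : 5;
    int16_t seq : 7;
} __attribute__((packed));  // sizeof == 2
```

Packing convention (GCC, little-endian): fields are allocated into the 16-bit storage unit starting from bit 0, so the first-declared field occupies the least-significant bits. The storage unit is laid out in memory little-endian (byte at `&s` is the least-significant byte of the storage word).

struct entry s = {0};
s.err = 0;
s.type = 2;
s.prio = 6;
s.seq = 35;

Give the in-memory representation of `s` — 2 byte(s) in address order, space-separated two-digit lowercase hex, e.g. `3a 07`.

64 46

err (1b) val=0 bits=0x0 at bit 0: 0x0000
type (3b) val=2 bits=0x2 at bit 1: 0x0004
prio (5b) val=6 bits=0x6 at bit 4: 0x0064
seq (7b) val=35 bits=0x23 at bit 9: 0x4664
word = 0x4664 → little-endian bytes:
  [0]=0x64  [1]=0x46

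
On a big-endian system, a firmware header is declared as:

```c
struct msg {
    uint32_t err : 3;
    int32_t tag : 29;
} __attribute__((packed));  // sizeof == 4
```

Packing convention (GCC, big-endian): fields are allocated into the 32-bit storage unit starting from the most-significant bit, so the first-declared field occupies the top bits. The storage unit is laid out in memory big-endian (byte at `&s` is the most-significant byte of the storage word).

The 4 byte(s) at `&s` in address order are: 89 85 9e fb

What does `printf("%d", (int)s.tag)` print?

159751931

[0]=0x89 [1]=0x85 [2]=0x9e [3]=0xfb (big-endian) → word 0x89859efb
err:3 @ bit 29 → (0x89859efb>>29)&0x7 = 0x4
tag:29 @ bit 0 → (0x89859efb>>0)&0x1fffffff = 0x9859efb  ←
tag signed 29b, MSB=0: value = 159751931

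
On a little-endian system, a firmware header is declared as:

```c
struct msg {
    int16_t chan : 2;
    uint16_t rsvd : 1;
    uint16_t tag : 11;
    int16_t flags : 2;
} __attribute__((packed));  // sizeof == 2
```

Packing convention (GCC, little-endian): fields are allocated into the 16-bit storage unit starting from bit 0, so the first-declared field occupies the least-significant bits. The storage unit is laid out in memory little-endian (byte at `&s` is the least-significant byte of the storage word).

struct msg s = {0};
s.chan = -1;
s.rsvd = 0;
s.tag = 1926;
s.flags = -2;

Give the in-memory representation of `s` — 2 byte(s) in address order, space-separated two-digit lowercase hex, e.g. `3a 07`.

33 bc

[0+:2] chan=-1 & 0x3 = 0x3; word=0x0003
[2+:1] rsvd=0 & 0x1 = 0x0; word=0x0003
[3+:11] tag=1926 & 0x7ff = 0x786; word=0x3c33
[14+:2] flags=-2 & 0x3 = 0x2; word=0xbc33
word = 0xbc33 → little-endian bytes:
  [0]=0x33  [1]=0xbc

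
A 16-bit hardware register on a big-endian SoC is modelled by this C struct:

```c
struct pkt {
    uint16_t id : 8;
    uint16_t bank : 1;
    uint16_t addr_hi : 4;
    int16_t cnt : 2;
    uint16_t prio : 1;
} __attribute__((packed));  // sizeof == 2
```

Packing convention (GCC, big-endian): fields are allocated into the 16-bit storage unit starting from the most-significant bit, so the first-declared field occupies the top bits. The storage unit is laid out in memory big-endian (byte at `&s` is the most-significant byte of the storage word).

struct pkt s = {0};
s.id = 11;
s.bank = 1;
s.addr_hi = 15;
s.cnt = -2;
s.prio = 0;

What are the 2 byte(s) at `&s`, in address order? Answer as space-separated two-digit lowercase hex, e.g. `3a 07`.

[8+:8] id=11 & 0xff = 0xb; word=0x0b00
[7+:1] bank=1 & 0x1 = 0x1; word=0x0b80
[3+:4] addr_hi=15 & 0xf = 0xf; word=0x0bf8
[1+:2] cnt=-2 & 0x3 = 0x2; word=0x0bfc
[0+:1] prio=0 & 0x1 = 0x0; word=0x0bfc
word = 0x0bfc → big-endian bytes:
  [0]=0x0b  [1]=0xfc

0b fc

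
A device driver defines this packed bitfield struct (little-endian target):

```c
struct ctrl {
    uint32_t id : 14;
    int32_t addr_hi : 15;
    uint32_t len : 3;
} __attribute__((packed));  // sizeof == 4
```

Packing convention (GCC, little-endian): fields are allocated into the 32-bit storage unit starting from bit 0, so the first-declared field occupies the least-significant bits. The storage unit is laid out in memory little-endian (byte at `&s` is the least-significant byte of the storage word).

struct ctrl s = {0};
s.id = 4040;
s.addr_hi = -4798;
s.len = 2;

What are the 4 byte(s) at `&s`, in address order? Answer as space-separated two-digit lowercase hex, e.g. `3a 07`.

[0+:14] id=4040 & 0x3fff = 0xfc8; word=0x00000fc8
[14+:15] addr_hi=-4798 & 0x7fff = 0x6d42; word=0x1b508fc8
[29+:3] len=2 & 0x7 = 0x2; word=0x5b508fc8
word = 0x5b508fc8 → little-endian bytes:
  [0]=0xc8  [1]=0x8f  [2]=0x50  [3]=0x5b

c8 8f 50 5b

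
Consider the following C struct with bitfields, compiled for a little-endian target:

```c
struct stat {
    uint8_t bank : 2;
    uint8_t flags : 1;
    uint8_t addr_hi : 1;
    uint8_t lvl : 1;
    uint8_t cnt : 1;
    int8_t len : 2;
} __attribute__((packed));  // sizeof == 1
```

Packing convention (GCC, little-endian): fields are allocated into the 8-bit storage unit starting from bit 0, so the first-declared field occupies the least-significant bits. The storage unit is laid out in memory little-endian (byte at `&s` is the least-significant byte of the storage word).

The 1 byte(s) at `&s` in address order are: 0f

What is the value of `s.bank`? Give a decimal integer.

3

[0]=0x0f (little-endian) → word 0x0f
bank:2 @ bit 0 → (0x0f>>0)&0x3 = 0x3  ←
flags:1 @ bit 2 → (0x0f>>2)&0x1 = 0x1
addr_hi:1 @ bit 3 → (0x0f>>3)&0x1 = 0x1
lvl:1 @ bit 4 → (0x0f>>4)&0x1 = 0x0
cnt:1 @ bit 5 → (0x0f>>5)&0x1 = 0x0
len:2 @ bit 6 → (0x0f>>6)&0x3 = 0x0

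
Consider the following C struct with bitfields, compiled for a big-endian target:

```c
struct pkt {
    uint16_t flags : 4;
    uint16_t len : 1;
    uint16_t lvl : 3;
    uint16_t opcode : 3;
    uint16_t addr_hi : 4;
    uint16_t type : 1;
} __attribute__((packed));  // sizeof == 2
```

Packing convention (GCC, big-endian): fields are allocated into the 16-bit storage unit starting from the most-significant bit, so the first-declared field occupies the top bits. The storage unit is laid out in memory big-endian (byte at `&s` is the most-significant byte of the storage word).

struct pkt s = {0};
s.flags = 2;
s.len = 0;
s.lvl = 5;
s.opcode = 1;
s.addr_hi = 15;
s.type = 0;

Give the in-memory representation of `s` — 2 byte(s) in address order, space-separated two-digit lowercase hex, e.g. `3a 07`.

25 3e

flags (4b) val=2 bits=0x2 at bit 12: 0x2000
len (1b) val=0 bits=0x0 at bit 11: 0x2000
lvl (3b) val=5 bits=0x5 at bit 8: 0x2500
opcode (3b) val=1 bits=0x1 at bit 5: 0x2520
addr_hi (4b) val=15 bits=0xf at bit 1: 0x253e
type (1b) val=0 bits=0x0 at bit 0: 0x253e
word = 0x253e → big-endian bytes:
  [0]=0x25  [1]=0x3e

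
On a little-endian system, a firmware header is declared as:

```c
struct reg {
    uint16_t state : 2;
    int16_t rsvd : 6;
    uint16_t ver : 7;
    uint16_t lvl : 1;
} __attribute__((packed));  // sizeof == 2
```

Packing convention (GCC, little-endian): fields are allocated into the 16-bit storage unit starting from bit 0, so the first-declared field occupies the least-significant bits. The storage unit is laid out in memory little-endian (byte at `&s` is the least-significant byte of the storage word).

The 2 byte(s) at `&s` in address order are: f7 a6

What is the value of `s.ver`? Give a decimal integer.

38

[0]=0xf7 [1]=0xa6 (little-endian) → word 0xa6f7
state [0+:2] = (word>>0) & 0x3 = 3
rsvd [2+:6] = (word>>2) & 0x3f = 61
ver [8+:7] = (word>>8) & 0x7f = 38  ←
lvl [15+:1] = (word>>15) & 0x1 = 1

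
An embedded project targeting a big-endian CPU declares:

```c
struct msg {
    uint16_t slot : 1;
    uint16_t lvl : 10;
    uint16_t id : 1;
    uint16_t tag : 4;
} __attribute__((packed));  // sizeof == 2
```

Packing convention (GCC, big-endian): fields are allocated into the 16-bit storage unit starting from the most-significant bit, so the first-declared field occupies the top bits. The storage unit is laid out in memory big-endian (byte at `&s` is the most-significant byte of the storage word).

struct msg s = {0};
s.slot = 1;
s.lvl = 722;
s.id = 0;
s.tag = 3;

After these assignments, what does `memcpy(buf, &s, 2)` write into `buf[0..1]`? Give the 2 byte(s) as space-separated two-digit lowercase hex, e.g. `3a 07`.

da 43

slot:1 = 1 → 0x1 << 15 → word 0x8000
lvl:10 = 722 → 0x2d2 << 5 → word 0xda40
id:1 = 0 → 0x0 << 4 → word 0xda40
tag:4 = 3 → 0x3 << 0 → word 0xda43
word = 0xda43 → big-endian bytes:
  [0]=0xda  [1]=0x43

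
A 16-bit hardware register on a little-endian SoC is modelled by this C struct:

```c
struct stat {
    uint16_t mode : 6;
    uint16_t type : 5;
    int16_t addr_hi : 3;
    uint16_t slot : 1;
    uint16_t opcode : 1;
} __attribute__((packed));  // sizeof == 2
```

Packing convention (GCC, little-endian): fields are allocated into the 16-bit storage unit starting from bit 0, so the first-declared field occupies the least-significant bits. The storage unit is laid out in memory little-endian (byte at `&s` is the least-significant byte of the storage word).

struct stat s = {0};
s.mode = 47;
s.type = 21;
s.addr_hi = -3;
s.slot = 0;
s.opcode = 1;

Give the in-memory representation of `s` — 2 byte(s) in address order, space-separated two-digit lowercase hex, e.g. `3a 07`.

6f ad

mode:6 = 47 → 0x2f << 0 → word 0x002f
type:5 = 21 → 0x15 << 6 → word 0x056f
addr_hi:3 = -3 → 0x5 << 11 → word 0x2d6f
slot:1 = 0 → 0x0 << 14 → word 0x2d6f
opcode:1 = 1 → 0x1 << 15 → word 0xad6f
word = 0xad6f → little-endian bytes:
  [0]=0x6f  [1]=0xad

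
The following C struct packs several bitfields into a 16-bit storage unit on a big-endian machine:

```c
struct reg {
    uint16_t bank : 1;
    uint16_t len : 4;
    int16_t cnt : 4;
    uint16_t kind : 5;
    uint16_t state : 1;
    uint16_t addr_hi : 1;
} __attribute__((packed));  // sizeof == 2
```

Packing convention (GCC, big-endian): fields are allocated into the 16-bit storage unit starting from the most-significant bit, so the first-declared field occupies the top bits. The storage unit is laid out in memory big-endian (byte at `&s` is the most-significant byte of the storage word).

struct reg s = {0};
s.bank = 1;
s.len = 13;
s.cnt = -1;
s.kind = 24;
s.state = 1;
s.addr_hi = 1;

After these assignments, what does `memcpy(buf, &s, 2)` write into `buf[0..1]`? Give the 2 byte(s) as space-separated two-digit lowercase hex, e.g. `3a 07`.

ef e3

[15+:1] bank=1 & 0x1 = 0x1; word=0x8000
[11+:4] len=13 & 0xf = 0xd; word=0xe800
[7+:4] cnt=-1 & 0xf = 0xf; word=0xef80
[2+:5] kind=24 & 0x1f = 0x18; word=0xefe0
[1+:1] state=1 & 0x1 = 0x1; word=0xefe2
[0+:1] addr_hi=1 & 0x1 = 0x1; word=0xefe3
word = 0xefe3 → big-endian bytes:
  [0]=0xef  [1]=0xe3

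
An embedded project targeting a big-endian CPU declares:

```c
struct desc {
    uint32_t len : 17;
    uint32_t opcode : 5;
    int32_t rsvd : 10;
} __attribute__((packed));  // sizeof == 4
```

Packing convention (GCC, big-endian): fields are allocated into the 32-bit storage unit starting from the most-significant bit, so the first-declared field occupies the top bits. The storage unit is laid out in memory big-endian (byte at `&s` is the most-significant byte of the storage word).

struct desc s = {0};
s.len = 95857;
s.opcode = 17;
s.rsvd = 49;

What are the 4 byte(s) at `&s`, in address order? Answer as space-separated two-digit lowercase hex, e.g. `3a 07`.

[15+:17] len=95857 & 0x1ffff = 0x17671; word=0xbb388000
[10+:5] opcode=17 & 0x1f = 0x11; word=0xbb38c400
[0+:10] rsvd=49 & 0x3ff = 0x31; word=0xbb38c431
word = 0xbb38c431 → big-endian bytes:
  [0]=0xbb  [1]=0x38  [2]=0xc4  [3]=0x31

bb 38 c4 31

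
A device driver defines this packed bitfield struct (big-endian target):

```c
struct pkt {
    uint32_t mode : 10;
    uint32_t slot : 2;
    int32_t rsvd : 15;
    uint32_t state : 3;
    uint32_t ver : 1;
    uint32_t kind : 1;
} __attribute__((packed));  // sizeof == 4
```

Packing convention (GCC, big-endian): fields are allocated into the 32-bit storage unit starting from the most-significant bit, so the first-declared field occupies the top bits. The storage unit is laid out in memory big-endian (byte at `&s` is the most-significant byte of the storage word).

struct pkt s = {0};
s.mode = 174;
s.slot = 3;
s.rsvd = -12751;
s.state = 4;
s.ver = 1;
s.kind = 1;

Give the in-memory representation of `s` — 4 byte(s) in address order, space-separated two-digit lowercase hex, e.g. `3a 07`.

2b b9 c6 33

mode:10 = 174 → 0xae << 22 → word 0x2b800000
slot:2 = 3 → 0x3 << 20 → word 0x2bb00000
rsvd:15 = -12751 → 0x4e31 << 5 → word 0x2bb9c620
state:3 = 4 → 0x4 << 2 → word 0x2bb9c630
ver:1 = 1 → 0x1 << 1 → word 0x2bb9c632
kind:1 = 1 → 0x1 << 0 → word 0x2bb9c633
word = 0x2bb9c633 → big-endian bytes:
  [0]=0x2b  [1]=0xb9  [2]=0xc6  [3]=0x33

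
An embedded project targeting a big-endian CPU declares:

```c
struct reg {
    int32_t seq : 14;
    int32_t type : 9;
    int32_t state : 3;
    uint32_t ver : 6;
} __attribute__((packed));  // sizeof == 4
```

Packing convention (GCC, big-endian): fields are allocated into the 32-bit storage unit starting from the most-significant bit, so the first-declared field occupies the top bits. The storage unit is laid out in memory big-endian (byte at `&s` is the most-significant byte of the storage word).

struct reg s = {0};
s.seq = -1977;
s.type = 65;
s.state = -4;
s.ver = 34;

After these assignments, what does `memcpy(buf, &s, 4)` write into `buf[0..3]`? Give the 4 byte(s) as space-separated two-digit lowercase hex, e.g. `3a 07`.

e1 1c 83 22

seq (14b) val=-1977 bits=0x3847 at bit 18: 0xe11c0000
type (9b) val=65 bits=0x41 at bit 9: 0xe11c8200
state (3b) val=-4 bits=0x4 at bit 6: 0xe11c8300
ver (6b) val=34 bits=0x22 at bit 0: 0xe11c8322
word = 0xe11c8322 → big-endian bytes:
  [0]=0xe1  [1]=0x1c  [2]=0x83  [3]=0x22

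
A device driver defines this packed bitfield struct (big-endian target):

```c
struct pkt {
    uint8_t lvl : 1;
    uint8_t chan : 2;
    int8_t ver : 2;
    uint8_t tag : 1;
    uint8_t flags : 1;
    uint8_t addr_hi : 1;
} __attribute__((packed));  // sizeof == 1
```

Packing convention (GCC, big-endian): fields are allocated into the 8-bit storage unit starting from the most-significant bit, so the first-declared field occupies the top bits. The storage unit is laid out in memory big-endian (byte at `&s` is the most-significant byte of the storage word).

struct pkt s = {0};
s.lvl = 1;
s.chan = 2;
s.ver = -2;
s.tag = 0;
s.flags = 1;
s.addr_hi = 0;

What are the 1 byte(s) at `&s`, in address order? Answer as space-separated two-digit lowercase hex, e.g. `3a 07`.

d2

lvl:1 = 1 → 0x1 << 7 → word 0x80
chan:2 = 2 → 0x2 << 5 → word 0xc0
ver:2 = -2 → 0x2 << 3 → word 0xd0
tag:1 = 0 → 0x0 << 2 → word 0xd0
flags:1 = 1 → 0x1 << 1 → word 0xd2
addr_hi:1 = 0 → 0x0 << 0 → word 0xd2
word = 0xd2 → big-endian bytes:
  [0]=0xd2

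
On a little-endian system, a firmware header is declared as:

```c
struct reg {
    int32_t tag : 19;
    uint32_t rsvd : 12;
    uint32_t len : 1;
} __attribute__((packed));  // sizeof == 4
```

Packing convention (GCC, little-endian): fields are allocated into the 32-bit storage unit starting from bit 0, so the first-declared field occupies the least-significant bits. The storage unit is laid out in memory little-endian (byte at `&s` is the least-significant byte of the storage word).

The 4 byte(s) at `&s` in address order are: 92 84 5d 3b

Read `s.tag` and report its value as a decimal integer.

[0]=0x92 [1]=0x84 [2]=0x5d [3]=0x3b (little-endian) → word 0x3b5d8492
tag:19 @ bit 0 → (0x3b5d8492>>0)&0x7ffff = 0x58492  ←
rsvd:12 @ bit 19 → (0x3b5d8492>>19)&0xfff = 0x76b
len:1 @ bit 31 → (0x3b5d8492>>31)&0x1 = 0x0
tag signed 19b, MSB=1: 361618 - 524288 = -162670

-162670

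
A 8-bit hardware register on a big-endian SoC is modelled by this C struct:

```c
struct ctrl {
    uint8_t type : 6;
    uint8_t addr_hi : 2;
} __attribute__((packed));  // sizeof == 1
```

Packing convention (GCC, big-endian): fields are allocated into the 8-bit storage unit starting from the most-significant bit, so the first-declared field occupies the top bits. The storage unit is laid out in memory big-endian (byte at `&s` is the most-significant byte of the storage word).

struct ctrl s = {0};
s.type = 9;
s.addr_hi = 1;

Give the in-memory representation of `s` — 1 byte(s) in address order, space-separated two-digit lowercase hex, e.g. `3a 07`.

type (6b) val=9 bits=0x9 at bit 2: 0x24
addr_hi (2b) val=1 bits=0x1 at bit 0: 0x25
word = 0x25 → big-endian bytes:
  [0]=0x25

25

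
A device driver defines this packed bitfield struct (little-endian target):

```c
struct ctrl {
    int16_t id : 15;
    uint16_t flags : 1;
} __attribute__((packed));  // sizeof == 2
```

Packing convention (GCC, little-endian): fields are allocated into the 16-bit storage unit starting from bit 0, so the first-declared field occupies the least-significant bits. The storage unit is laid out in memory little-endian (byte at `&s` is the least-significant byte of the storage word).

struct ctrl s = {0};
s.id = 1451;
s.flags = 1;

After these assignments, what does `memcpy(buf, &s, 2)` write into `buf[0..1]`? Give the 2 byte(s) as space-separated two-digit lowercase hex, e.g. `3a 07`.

id (15b) val=1451 bits=0x5ab at bit 0: 0x05ab
flags (1b) val=1 bits=0x1 at bit 15: 0x85ab
word = 0x85ab → little-endian bytes:
  [0]=0xab  [1]=0x85

ab 85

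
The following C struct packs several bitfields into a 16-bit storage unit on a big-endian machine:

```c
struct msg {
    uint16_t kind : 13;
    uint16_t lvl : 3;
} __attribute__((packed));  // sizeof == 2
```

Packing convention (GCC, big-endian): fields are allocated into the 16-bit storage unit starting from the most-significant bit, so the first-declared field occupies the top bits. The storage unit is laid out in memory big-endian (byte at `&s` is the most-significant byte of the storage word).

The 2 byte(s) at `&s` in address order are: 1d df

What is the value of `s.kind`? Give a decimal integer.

955

[0]=0x1d [1]=0xdf (big-endian) → word 0x1ddf
kind [3+:13] = (word>>3) & 0x1fff = 955  ←
lvl [0+:3] = (word>>0) & 0x7 = 7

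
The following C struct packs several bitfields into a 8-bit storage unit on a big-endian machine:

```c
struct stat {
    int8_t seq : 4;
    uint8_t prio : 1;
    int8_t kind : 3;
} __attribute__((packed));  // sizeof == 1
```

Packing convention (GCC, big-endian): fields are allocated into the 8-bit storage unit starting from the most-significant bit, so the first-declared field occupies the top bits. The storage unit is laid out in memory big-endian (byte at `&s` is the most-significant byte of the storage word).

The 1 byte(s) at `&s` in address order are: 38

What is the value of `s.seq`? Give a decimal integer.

[0]=0x38 (big-endian) → word 0x38
seq [4+:4] = (word>>4) & 0xf = 3  ←
prio [3+:1] = (word>>3) & 0x1 = 1
kind [0+:3] = (word>>0) & 0x7 = 0
seq signed 4b, MSB=0: value = 3

3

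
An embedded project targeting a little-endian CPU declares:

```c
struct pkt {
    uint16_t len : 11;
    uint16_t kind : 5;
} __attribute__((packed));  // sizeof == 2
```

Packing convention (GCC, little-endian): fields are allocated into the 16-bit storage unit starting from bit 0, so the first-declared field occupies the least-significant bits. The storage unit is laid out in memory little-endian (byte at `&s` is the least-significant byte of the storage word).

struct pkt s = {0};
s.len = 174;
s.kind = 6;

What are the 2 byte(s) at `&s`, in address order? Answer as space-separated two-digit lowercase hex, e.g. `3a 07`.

len (11b) val=174 bits=0xae at bit 0: 0x00ae
kind (5b) val=6 bits=0x6 at bit 11: 0x30ae
word = 0x30ae → little-endian bytes:
  [0]=0xae  [1]=0x30

ae 30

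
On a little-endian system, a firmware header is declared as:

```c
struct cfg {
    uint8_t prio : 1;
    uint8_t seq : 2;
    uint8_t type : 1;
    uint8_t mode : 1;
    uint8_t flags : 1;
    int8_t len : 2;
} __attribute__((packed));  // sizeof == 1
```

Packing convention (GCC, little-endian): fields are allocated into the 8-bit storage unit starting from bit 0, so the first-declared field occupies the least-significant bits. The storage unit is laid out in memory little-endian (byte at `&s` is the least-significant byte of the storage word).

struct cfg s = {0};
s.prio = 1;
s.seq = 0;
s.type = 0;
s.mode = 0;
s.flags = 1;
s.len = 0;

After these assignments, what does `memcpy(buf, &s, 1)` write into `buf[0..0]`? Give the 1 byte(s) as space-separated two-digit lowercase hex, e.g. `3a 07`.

21

[0+:1] prio=1 & 0x1 = 0x1; word=0x01
[1+:2] seq=0 & 0x3 = 0x0; word=0x01
[3+:1] type=0 & 0x1 = 0x0; word=0x01
[4+:1] mode=0 & 0x1 = 0x0; word=0x01
[5+:1] flags=1 & 0x1 = 0x1; word=0x21
[6+:2] len=0 & 0x3 = 0x0; word=0x21
word = 0x21 → little-endian bytes:
  [0]=0x21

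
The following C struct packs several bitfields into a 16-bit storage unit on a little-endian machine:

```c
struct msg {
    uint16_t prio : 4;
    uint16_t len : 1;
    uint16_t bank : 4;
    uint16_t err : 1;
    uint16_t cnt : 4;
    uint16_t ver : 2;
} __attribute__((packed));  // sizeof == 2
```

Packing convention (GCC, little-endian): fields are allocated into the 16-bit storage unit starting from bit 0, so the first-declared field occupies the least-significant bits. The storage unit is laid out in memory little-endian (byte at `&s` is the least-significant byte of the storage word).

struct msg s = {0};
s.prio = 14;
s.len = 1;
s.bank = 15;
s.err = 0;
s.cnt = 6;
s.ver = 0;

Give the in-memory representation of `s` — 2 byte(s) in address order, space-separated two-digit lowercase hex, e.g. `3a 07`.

fe 19

prio:4 = 14 → 0xe << 0 → word 0x000e
len:1 = 1 → 0x1 << 4 → word 0x001e
bank:4 = 15 → 0xf << 5 → word 0x01fe
err:1 = 0 → 0x0 << 9 → word 0x01fe
cnt:4 = 6 → 0x6 << 10 → word 0x19fe
ver:2 = 0 → 0x0 << 14 → word 0x19fe
word = 0x19fe → little-endian bytes:
  [0]=0xfe  [1]=0x19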